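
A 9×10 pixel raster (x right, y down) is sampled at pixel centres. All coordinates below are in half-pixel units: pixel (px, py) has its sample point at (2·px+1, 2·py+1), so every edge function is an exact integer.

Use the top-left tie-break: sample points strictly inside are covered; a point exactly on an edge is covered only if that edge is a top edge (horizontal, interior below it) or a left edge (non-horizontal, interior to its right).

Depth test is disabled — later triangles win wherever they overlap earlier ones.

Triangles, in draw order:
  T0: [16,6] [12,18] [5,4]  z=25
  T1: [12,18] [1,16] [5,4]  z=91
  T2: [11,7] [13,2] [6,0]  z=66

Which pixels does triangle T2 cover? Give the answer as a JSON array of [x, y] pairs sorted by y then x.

T0:
  2·area = 140
  edge (16, 6)→(12, 18): d=(-4,12) right/bottom  bias=-1
  edge (12, 18)→(5, 4): d=(-7,-14) top-left  bias=+0
  edge (5, 4)→(16, 6): d=(11,2) right/bottom  bias=-1
    (8,1)@(17, 3): e=[0,175,-35] → .  [on edge]
    (3,2)@(7, 5): e=[112,21,7] → X
    (4,2)@(9, 5): e=[88,49,3] → X
    (5,2)@(11, 5): e=[64,77,-1] → .
    (3,3)@(7, 7): e=[104,7,29] → X
    (5,3)@(11, 7): e=[56,63,21] → X
    (6,3)@(13, 7): e=[32,91,17] → X
    (7,3)@(15, 7): e=[8,119,13] → X
    (8,3)@(17, 7): e=[-16,147,9] → .
    (3,4)@(7, 9): e=[96,-7,51] → .
    (4,4)@(9, 9): e=[72,21,47] → X
    (7,4)@(15, 9): e=[0,105,35] → .  [on edge]
    (6,7)@(13, 15): e=[0,35,105] → .  [on edge]
  covered (16 px):
    . . . . . . . . .
    . . . . . . . . .
    . . . X X . . . .
    . . . X X X X X .
    . . . . X X X . .
    . . . . X X X . .
    . . . . . X X . .
    . . . . . X . . .
    . . . . . . . . .
    . . . . . . . . .
T1:
  2·area = 140
  edge (12, 18)→(1, 16): d=(-11,-2) top-left  bias=+0
  edge (1, 16)→(5, 4): d=(4,-12) top-left  bias=+0
  edge (5, 4)→(12, 18): d=(7,14) right/bottom  bias=-1
    (2,2)@(5, 5): e=[129,4,7] → X
    (3,2)@(7, 5): e=[133,28,-21] → .
    (2,3)@(5, 7): e=[107,12,21] → X
    (3,3)@(7, 7): e=[111,36,-7] → .
    (2,4)@(5, 9): e=[85,20,35] → X
    (3,4)@(7, 9): e=[89,44,7] → X
    (4,4)@(9, 9): e=[93,68,-21] → .
    (1,5)@(3, 11): e=[59,4,77] → X
    (4,5)@(9, 11): e=[71,76,-7] → .
    (1,6)@(3, 13): e=[37,12,91] → X
    (4,6)@(9, 13): e=[49,84,7] → X
    (5,6)@(11, 13): e=[53,108,-21] → .
  covered (18 px):
    . . . . . . . . .
    . . . . . . . . .
    . . X . . . . . .
    . . X . . . . . .
    . . X X . . . . .
    . X X X . . . . .
    . X X X X . . . .
    . X X X X . . . .
    . . . X X X . . .
    . . . . . . . . .
T2:
  2·area = 39  (B↔C swapped to make it positive)
  edge (11, 7)→(6, 0): d=(-5,-7) top-left  bias=+0
  edge (6, 0)→(13, 2): d=(7,2) right/bottom  bias=-1
  edge (13, 2)→(11, 7): d=(-2,5) right/bottom  bias=-1
    (3,0)@(7, 1): e=[2,5,32] → X
    (4,0)@(9, 1): e=[16,1,22] → X
    (5,0)@(11, 1): e=[30,-3,12] → .
    (3,1)@(7, 3): e=[-8,19,28] → .
    (4,1)@(9, 3): e=[6,15,18] → X
    (5,1)@(11, 3): e=[20,11,8] → X
    (6,1)@(13, 3): e=[34,7,-2] → .
    (4,2)@(9, 5): e=[-4,29,14] → .
    (5,2)@(11, 5): e=[10,25,4] → X
    (6,2)@(13, 5): e=[24,21,-6] → .
    (5,3)@(11, 7): e=[0,39,0] → .  [on edge]
    (3,8)@(7, 17): e=[-78,117,0] → .  [on edge]
  covered (5 px):
    . . . X X . . . .
    . . . . X X . . .
    . . . . . X . . .
    . . . . . . . . .
    . . . . . . . . .
    . . . . . . . . .
    . . . . . . . . .
    . . . . . . . . .
    . . . . . . . . .
    . . . . . . . . .

Final: [[3,0],[4,0],[4,1],[5,1],[5,2]]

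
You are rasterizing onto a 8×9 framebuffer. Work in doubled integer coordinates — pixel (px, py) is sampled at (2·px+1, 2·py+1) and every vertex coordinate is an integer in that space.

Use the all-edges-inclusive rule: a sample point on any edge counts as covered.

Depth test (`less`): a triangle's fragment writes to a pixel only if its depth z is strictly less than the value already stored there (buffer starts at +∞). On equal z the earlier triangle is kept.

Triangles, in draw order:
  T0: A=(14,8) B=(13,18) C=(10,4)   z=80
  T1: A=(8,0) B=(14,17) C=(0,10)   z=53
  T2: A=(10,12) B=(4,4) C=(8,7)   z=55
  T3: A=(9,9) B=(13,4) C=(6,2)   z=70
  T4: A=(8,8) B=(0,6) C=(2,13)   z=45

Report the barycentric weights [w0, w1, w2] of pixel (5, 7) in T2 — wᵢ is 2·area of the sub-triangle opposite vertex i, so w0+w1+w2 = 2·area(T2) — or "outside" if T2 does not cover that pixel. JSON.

T0:
  2·area = 44
  edge (14, 8)→(13, 18): d=(-1,10) inclusive
  edge (13, 18)→(10, 4): d=(-3,-14) inclusive
  edge (10, 4)→(14, 8): d=(4,4) inclusive
    (3,0)@(7, 1): e=[77,-33,0] → ·  [on edge]
    (4,1)@(9, 3): e=[55,-11,0] → ·  [on edge]
    (5,2)@(11, 5): e=[33,11,0] → #  [on edge]
    (6,2)@(13, 5): e=[13,39,-8] → ·
    (5,3)@(11, 7): e=[31,5,8] → #
    (6,3)@(13, 7): e=[11,33,0] → #  [on edge]
    (7,3)@(15, 7): e=[-9,61,-8] → ·
    (5,4)@(11, 9): e=[29,-1,16] → ·
    (6,4)@(13, 9): e=[9,27,8] → #
    (7,4)@(15, 9): e=[-11,55,0] → ·  [on edge]
    (6,5)@(13, 11): e=[7,21,16] → #
    (7,5)@(15, 11): e=[-13,49,8] → ·
  covered (8 px):
    · · · · · · · ·
    · · · · · · · ·
    · · · · · # · ·
    · · · · · # # ·
    · · · · · · # ·
    · · · · · · # ·
    · · · · · · # ·
    · · · · · · # ·
    · · · · · · # ·
T1:
  2·area = 196
  edge (8, 0)→(14, 17): d=(6,17) inclusive
  edge (14, 17)→(0, 10): d=(-14,-7) inclusive
  edge (0, 10)→(8, 0): d=(8,-10) inclusive
    (3,1)@(7, 3): e=[35,147,14] → #
    (4,1)@(9, 3): e=[1,161,34] → #
    (5,1)@(11, 3): e=[-33,175,54] → ·
    (2,2)@(5, 5): e=[81,105,10] → #
    (5,2)@(11, 5): e=[-21,147,70] → ·
    (1,3)@(3, 7): e=[127,63,6] → #
    (5,3)@(11, 7): e=[-9,119,86] → ·
    (0,4)@(1, 9): e=[173,21,2] → #
    (5,4)@(11, 9): e=[3,91,102] → #
    (6,4)@(13, 9): e=[-31,105,122] → ·
    (0,5)@(1, 11): e=[185,-7,18] → ·
    (1,5)@(3, 11): e=[151,7,38] → #
  covered (25 px):
    · · · · · · · ·
    · · · # # · · ·
    · · # # # · · ·
    · # # # # · · ·
    # # # # # # · ·
    · # # # # # · ·
    · · · # # # · ·
    · · · · · # # ·
    · · · · · · · ·
T2:
  2·area = 14
  edge (10, 12)→(4, 4): d=(-6,-8) inclusive
  edge (4, 4)→(8, 7): d=(4,3) inclusive
  edge (8, 7)→(10, 12): d=(2,5) inclusive
    (2,2)@(5, 5): e=[2,1,11] → #
    (3,2)@(7, 5): e=[18,-5,1] → ·
    (2,3)@(5, 7): e=[-10,9,15] → ·
    (3,3)@(7, 7): e=[6,3,5] → #
    (4,3)@(9, 7): e=[22,-3,-5] → ·
    (3,4)@(7, 9): e=[-6,11,9] → ·
  covered (2 px):
    · · · · · · · ·
    · · · · · · · ·
    · · # · · · · ·
    · · · # · · · ·
    · · · · · · · ·
    · · · · · · · ·
    · · · · · · · ·
    · · · · · · · ·
    · · · · · · · ·
T3:
  2·area = 43  (B↔C swapped to make it positive)
  edge (9, 9)→(6, 2): d=(-3,-7) inclusive
  edge (6, 2)→(13, 4): d=(7,2) inclusive
  edge (13, 4)→(9, 9): d=(-4,5) inclusive
    (3,1)@(7, 3): e=[4,5,34] → #
    (4,1)@(9, 3): e=[18,1,24] → #
    (5,1)@(11, 3): e=[32,-3,14] → ·
    (3,2)@(7, 5): e=[-2,19,26] → ·
    (4,2)@(9, 5): e=[12,15,16] → #
    (5,2)@(11, 5): e=[26,11,6] → #
    (6,2)@(13, 5): e=[40,7,-4] → ·
    (4,3)@(9, 7): e=[6,29,8] → #
    (5,3)@(11, 7): e=[20,25,-2] → ·
    (4,4)@(9, 9): e=[0,43,0] → #  [on edge]
    (5,4)@(11, 9): e=[14,39,-10] → ·
    (4,5)@(9, 11): e=[-6,57,-8] → ·
  covered (6 px):
    · · · · · · · ·
    · · · # # · · ·
    · · · · # # · ·
    · · · · # · · ·
    · · · · # · · ·
    · · · · · · · ·
    · · · · · · · ·
    · · · · · · · ·
    · · · · · · · ·
T4:
  2·area = 52  (B↔C swapped to make it positive)
  edge (8, 8)→(2, 13): d=(-6,5) inclusive
  edge (2, 13)→(0, 6): d=(-2,-7) inclusive
  edge (0, 6)→(8, 8): d=(8,2) inclusive
    (0,3)@(1, 7): e=[41,5,6] → #
    (1,3)@(3, 7): e=[31,19,2] → #
    (2,3)@(5, 7): e=[21,33,-2] → ·
    (0,4)@(1, 9): e=[29,1,22] → #
    (2,4)@(5, 9): e=[9,29,14] → #
    (3,4)@(7, 9): e=[-1,43,10] → ·
    (0,5)@(1, 11): e=[17,-3,38] → ·
    (1,5)@(3, 11): e=[7,11,34] → #
    (2,5)@(5, 11): e=[-3,25,30] → ·
    (1,6)@(3, 13): e=[-5,7,50] → ·
  covered (6 px):
    · · · · · · · ·
    · · · · · · · ·
    · · · · · · · ·
    # # · · · · · ·
    # # # · · · · ·
    · # · · · · · ·
    · · · · · · · ·
    · · · · · · · ·
    · · · · · · · ·

Result: "outside"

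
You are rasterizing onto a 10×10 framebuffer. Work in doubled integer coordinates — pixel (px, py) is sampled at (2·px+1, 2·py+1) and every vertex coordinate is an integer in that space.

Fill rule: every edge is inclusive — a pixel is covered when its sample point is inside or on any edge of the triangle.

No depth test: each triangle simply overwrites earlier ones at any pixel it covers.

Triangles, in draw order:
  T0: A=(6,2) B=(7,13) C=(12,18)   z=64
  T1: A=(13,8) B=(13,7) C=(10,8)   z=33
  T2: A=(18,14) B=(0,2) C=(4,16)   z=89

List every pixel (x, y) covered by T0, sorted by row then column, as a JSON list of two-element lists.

T0:
  2·area = 50  (B↔C swapped to make it positive)
  edge (6, 2)→(12, 18): d=(6,16) inclusive
  edge (12, 18)→(7, 13): d=(-5,-5) inclusive
  edge (7, 13)→(6, 2): d=(-1,-11) inclusive
    (3,2)@(7, 5): e=[2,40,8] → #
    (4,2)@(9, 5): e=[-30,50,30] → ·
    (0,3)@(1, 7): e=[110,0,-60] → ·  [on edge]
    (3,3)@(7, 7): e=[14,30,6] → #
    (4,3)@(9, 7): e=[-18,40,28] → ·
    (1,4)@(3, 9): e=[90,0,-40] → ·  [on edge]
    (3,4)@(7, 9): e=[26,20,4] → #
    (4,4)@(9, 9): e=[-6,30,26] → ·
    (2,5)@(5, 11): e=[70,0,-20] → ·  [on edge]
    (3,5)@(7, 11): e=[38,10,2] → #
    (4,5)@(9, 11): e=[6,20,24] → #
    (5,5)@(11, 11): e=[-26,30,46] → ·
    (3,6)@(7, 13): e=[50,0,0] → #  [on edge]
    (4,7)@(9, 15): e=[30,0,20] → #  [on edge]
    (5,8)@(11, 17): e=[10,0,40] → #  [on edge]
    (6,9)@(13, 19): e=[-10,0,60] → ·  [on edge]
  covered (9 px):
    · · · · · · · · · ·
    · · · · · · · · · ·
    · · · # · · · · · ·
    · · · # · · · · · ·
    · · · # · · · · · ·
    · · · # # · · · · ·
    · · · # # · · · · ·
    · · · · # · · · · ·
    · · · · · # · · · ·
    · · · · · · · · · ·
T1:
  2·area = 3  (B↔C swapped to make it positive)
  edge (13, 8)→(10, 8): d=(-3,0) inclusive
  edge (10, 8)→(13, 7): d=(3,-1) inclusive
  edge (13, 7)→(13, 8): d=(0,1) inclusive
    (6,0)@(13, 1): e=[21,-18,0] → ·  [on edge]
    (6,1)@(13, 3): e=[15,-12,0] → ·  [on edge]
    (6,2)@(13, 5): e=[9,-6,0] → ·  [on edge]
    (9,2)@(19, 5): e=[9,0,-6] → ·  [on edge]
    (6,3)@(13, 7): e=[3,0,0] → #  [on edge]
    (7,3)@(15, 7): e=[3,2,-2] → ·
    (3,4)@(7, 9): e=[-3,0,6] → ·  [on edge]
    (6,4)@(13, 9): e=[-3,6,0] → ·  [on edge]
    (0,5)@(1, 11): e=[-9,0,12] → ·  [on edge]
    (6,5)@(13, 11): e=[-9,12,0] → ·  [on edge]
    (6,6)@(13, 13): e=[-15,18,0] → ·  [on edge]
    (6,7)@(13, 15): e=[-21,24,0] → ·  [on edge]
    (6,8)@(13, 17): e=[-27,30,0] → ·  [on edge]
    (6,9)@(13, 19): e=[-33,36,0] → ·  [on edge]
  covered (1 px):
    · · · · · · · · · ·
    · · · · · · · · · ·
    · · · · · · · · · ·
    · · · · · · # · · ·
    · · · · · · · · · ·
    · · · · · · · · · ·
    · · · · · · · · · ·
    · · · · · · · · · ·
    · · · · · · · · · ·
    · · · · · · · · · ·
T2:
  2·area = 204  (B↔C swapped to make it positive)
  edge (18, 14)→(4, 16): d=(-14,2) inclusive
  edge (4, 16)→(0, 2): d=(-4,-14) inclusive
  edge (0, 2)→(18, 14): d=(18,12) inclusive
    (0,1)@(1, 3): e=[188,10,6] → #
    (1,1)@(3, 3): e=[184,38,-18] → ·
    (0,2)@(1, 5): e=[160,2,42] → #
    (1,2)@(3, 5): e=[156,30,18] → #
    (2,2)@(5, 5): e=[152,58,-6] → ·
    (0,3)@(1, 7): e=[132,-6,78] → ·
    (1,3)@(3, 7): e=[128,22,54] → #
    (2,3)@(5, 7): e=[124,50,30] → #
    (3,3)@(7, 7): e=[120,78,6] → #
    (4,3)@(9, 7): e=[116,106,-18] → ·
    (1,4)@(3, 9): e=[100,14,90] → #
    (4,4)@(9, 9): e=[88,98,18] → #
    (5,7)@(11, 15): e=[0,102,102] → #  [on edge]
  covered (26 px):
    · · · · · · · · · ·
    # · · · · · · · · ·
    # # · · · · · · · ·
    · # # # · · · · · ·
    · # # # # · · · · ·
    · # # # # # # · · ·
    · · # # # # # # · ·
    · · # # # # · · · ·
    · · · · · · · · · ·
    · · · · · · · · · ·

Answer: [[3,2],[3,3],[3,4],[3,5],[4,5],[3,6],[4,6],[4,7],[5,8]]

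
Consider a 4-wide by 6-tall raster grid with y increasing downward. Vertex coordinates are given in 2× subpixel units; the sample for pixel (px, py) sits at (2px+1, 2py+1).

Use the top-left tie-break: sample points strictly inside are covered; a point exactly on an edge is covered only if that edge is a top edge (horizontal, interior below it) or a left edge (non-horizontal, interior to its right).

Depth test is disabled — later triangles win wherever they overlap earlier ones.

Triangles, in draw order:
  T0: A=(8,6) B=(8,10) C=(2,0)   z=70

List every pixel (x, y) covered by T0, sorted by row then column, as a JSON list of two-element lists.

T0:
  2·area = 24
  edge (8, 6)→(8, 10): d=(0,4) right/bottom  bias=-1
  edge (8, 10)→(2, 0): d=(-6,-10) top-left  bias=+0
  edge (2, 0)→(8, 6): d=(6,6) right/bottom  bias=-1
    (1,0)@(3, 1): e=[20,4,0] → .  [on edge]
    (2,1)@(5, 3): e=[12,12,0] → .  [on edge]
    (2,2)@(5, 5): e=[12,0,12] → X  [on edge]
    (3,2)@(7, 5): e=[4,20,0] → .  [on edge]
    (2,3)@(5, 7): e=[12,-12,24] → .
    (3,3)@(7, 7): e=[4,8,12] → X
    (3,4)@(7, 9): e=[4,-4,24] → .
  covered (2 px):
    . . . .
    . . . .
    . . X .
    . . . X
    . . . .
    . . . .

Final: [[2,2],[3,3]]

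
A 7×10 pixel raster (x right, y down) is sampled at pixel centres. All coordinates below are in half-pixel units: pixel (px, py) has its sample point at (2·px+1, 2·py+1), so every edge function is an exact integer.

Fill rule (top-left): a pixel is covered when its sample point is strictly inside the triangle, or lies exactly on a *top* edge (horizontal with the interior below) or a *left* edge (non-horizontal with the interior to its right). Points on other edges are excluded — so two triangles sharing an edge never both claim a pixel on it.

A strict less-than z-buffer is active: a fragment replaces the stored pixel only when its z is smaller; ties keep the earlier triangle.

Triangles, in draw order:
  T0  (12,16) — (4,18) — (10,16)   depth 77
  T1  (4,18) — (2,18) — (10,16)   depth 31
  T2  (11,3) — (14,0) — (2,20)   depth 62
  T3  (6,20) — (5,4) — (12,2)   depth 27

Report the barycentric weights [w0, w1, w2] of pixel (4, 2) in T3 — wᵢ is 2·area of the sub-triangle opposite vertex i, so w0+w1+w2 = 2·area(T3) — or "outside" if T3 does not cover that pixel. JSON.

T0:
  2·area = 4
  edge (12, 16)→(4, 18): d=(-8,2) right/bottom  bias=-1
  edge (4, 18)→(10, 16): d=(6,-2) top-left  bias=+0
  edge (10, 16)→(12, 16): d=(2,0) top-left  bias=+0
    (6,7)@(13, 15): e=[6,0,-2] → .  [on edge]
    (3,8)@(7, 17): e=[2,0,2] → X  [on edge]
    (4,8)@(9, 17): e=[-2,4,2] → .
    (0,9)@(1, 19): e=[-2,0,6] → .  [on edge]
    (3,9)@(7, 19): e=[-14,12,6] → .
  covered (1 px):
    . . . . . . .
    . . . . . . .
    . . . . . . .
    . . . . . . .
    . . . . . . .
    . . . . . . .
    . . . . . . .
    . . . . . . .
    . . . X . . .
    . . . . . . .
T1:
  2·area = 4
  edge (4, 18)→(2, 18): d=(-2,0) right/bottom  bias=-1
  edge (2, 18)→(10, 16): d=(8,-2) top-left  bias=+0
  edge (10, 16)→(4, 18): d=(-6,2) right/bottom  bias=-1
    (6,7)@(13, 15): e=[6,-2,0] → .  [on edge]
    (3,8)@(7, 17): e=[2,2,0] → .  [on edge]
    (0,9)@(1, 19): e=[-2,6,0] → .  [on edge]
  covered (0 px):
    . . . . . . .
    . . . . . . .
    . . . . . . .
    . . . . . . .
    . . . . . . .
    . . . . . . .
    . . . . . . .
    . . . . . . .
    . . . . . . .
    . . . . . . .
T2:
  2·area = 24
  edge (11, 3)→(14, 0): d=(3,-3) top-left  bias=+0
  edge (14, 0)→(2, 20): d=(-12,20) right/bottom  bias=-1
  edge (2, 20)→(11, 3): d=(9,-17) top-left  bias=+0
    (6,0)@(13, 1): e=[0,8,16] → X  [on edge]
    (5,1)@(11, 3): e=[0,24,0] → X  [on edge]
    (6,1)@(13, 3): e=[6,-16,34] → .
    (4,2)@(9, 5): e=[0,40,-16] → .  [on edge]
    (5,2)@(11, 5): e=[6,0,18] → .  [on edge]
    (3,3)@(7, 7): e=[0,56,-32] → .  [on edge]
    (4,3)@(9, 7): e=[6,16,2] → X
    (5,3)@(11, 7): e=[12,-24,36] → .
    (2,4)@(5, 9): e=[0,72,-48] → .  [on edge]
    (4,4)@(9, 9): e=[12,-8,20] → .
    (1,5)@(3, 11): e=[0,88,-64] → .  [on edge]
    (3,5)@(7, 11): e=[12,8,4] → X
    (0,6)@(1, 13): e=[0,104,-80] → .  [on edge]
    (2,7)@(5, 15): e=[18,0,6] → .  [on edge]
  covered (4 px):
    . . . . . . X
    . . . . . X .
    . . . . . . .
    . . . . X . .
    . . . . . . .
    . . . X . . .
    . . . . . . .
    . . . . . . .
    . . . . . . .
    . . . . . . .
T3:
  2·area = 114
  edge (6, 20)→(5, 4): d=(-1,-16) top-left  bias=+0
  edge (5, 4)→(12, 2): d=(7,-2) top-left  bias=+0
  edge (12, 2)→(6, 20): d=(-6,18) right/bottom  bias=-1
    (4,1)@(9, 3): e=[65,1,48] → X
    (5,1)@(11, 3): e=[97,5,12] → X
    (6,1)@(13, 3): e=[129,9,-24] → .
    (3,2)@(7, 5): e=[31,11,72] → X
    (5,2)@(11, 5): e=[95,19,0] → .  [on edge]
    (3,3)@(7, 7): e=[29,25,60] → X
    (5,3)@(11, 7): e=[93,33,-12] → .
    (3,4)@(7, 9): e=[27,39,48] → X
    (5,4)@(11, 9): e=[91,47,-24] → .
    (3,5)@(7, 11): e=[25,53,36] → X
    (4,5)@(9, 11): e=[57,57,0] → .  [on edge]
    (3,6)@(7, 13): e=[23,67,24] → X
    (3,8)@(7, 17): e=[19,95,0] → .  [on edge]
  covered (11 px):
    . . . . . . .
    . . . . X X .
    . . . X X . .
    . . . X X . .
    . . . X X . .
    . . . X . . .
    . . . X . . .
    . . . X . . .
    . . . . . . .
    . . . . . . .

Answer: [15,36,63]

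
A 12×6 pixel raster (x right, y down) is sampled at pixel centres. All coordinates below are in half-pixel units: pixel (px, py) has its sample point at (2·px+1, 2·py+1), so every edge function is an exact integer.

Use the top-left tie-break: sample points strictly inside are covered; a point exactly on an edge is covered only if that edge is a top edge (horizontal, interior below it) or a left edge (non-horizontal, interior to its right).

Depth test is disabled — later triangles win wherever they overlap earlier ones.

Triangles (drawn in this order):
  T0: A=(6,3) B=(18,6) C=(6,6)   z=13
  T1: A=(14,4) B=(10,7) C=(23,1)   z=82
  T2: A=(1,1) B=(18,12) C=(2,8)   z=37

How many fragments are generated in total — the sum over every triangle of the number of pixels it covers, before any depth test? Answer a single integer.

T0:
  2·area = 36
  edge (6, 3)→(18, 6): d=(12,3) right/bottom  bias=-1
  edge (18, 6)→(6, 6): d=(-12,0) right/bottom  bias=-1
  edge (6, 6)→(6, 3): d=(0,-3) top-left  bias=+0
    (3,2)@(7, 5): e=[21,12,3] → █
    (4,2)@(9, 5): e=[15,12,9] → █
    (5,2)@(11, 5): e=[9,12,15] → █
    (6,2)@(13, 5): e=[3,12,21] → █
    (7,2)@(15, 5): e=[-3,12,27] → ·
    (3,3)@(7, 7): e=[45,-12,3] → ·
    (4,3)@(9, 7): e=[39,-12,9] → ·
    (5,3)@(11, 7): e=[33,-12,15] → ·
    (6,3)@(13, 7): e=[27,-12,21] → ·
  covered (4 px):
    · · · · · · · · · · · ·
    · · · · · · · · · · · ·
    · · · █ █ █ █ · · · · ·
    · · · · · · · · · · · ·
    · · · · · · · · · · · ·
    · · · · · · · · · · · ·
T1:
  2·area = 15  (B↔C swapped to make it positive)
  edge (14, 4)→(23, 1): d=(9,-3) top-left  bias=+0
  edge (23, 1)→(10, 7): d=(-13,6) right/bottom  bias=-1
  edge (10, 7)→(14, 4): d=(4,-3) top-left  bias=+0
    (11,0)@(23, 1): e=[0,0,15] → ·  [on edge]
    (8,1)@(17, 3): e=[0,10,5] → █  [on edge]
    (9,1)@(19, 3): e=[6,-2,11] → ·
    (5,2)@(11, 5): e=[0,20,-5] → ·  [on edge]
    (6,2)@(13, 5): e=[6,8,1] → █
    (7,2)@(15, 5): e=[12,-4,7] → ·
    (8,2)@(17, 5): e=[18,-16,13] → ·
    (2,3)@(5, 7): e=[0,30,-15] → ·  [on edge]
    (6,3)@(13, 7): e=[24,-18,9] → ·
  covered (2 px):
    · · · · · · · · · · · ·
    · · · · · · · · █ · · ·
    · · · · · · █ · · · · ·
    · · · · · · · · · · · ·
    · · · · · · · · · · · ·
    · · · · · · · · · · · ·
T2:
  2·area = 108
  edge (1, 1)→(18, 12): d=(17,11) right/bottom  bias=-1
  edge (18, 12)→(2, 8): d=(-16,-4) top-left  bias=+0
  edge (2, 8)→(1, 1): d=(-1,-7) top-left  bias=+0
    (0,0)@(1, 1): e=[0,108,0] → ·  [on edge]
    (1,1)@(3, 3): e=[12,84,12] → █
    (2,1)@(5, 3): e=[-10,92,26] → ·
    (1,2)@(3, 5): e=[46,52,10] → █
    (2,2)@(5, 5): e=[24,60,24] → █
    (3,2)@(7, 5): e=[2,68,38] → █
    (4,2)@(9, 5): e=[-20,76,52] → ·
    (1,3)@(3, 7): e=[80,20,8] → █
    (4,3)@(9, 7): e=[14,44,50] → █
    (5,3)@(11, 7): e=[-8,52,64] → ·
    (1,4)@(3, 9): e=[114,-12,6] → ·
    (2,4)@(5, 9): e=[92,-4,20] → ·
  covered (13 px):
    · · · · · · · · · · · ·
    · █ · · · · · · · · · ·
    · █ █ █ · · · · · · · ·
    · █ █ █ █ · · · · · · ·
    · · · █ █ █ █ · · · · ·
    · · · · · · · █ · · · ·

Answer: 19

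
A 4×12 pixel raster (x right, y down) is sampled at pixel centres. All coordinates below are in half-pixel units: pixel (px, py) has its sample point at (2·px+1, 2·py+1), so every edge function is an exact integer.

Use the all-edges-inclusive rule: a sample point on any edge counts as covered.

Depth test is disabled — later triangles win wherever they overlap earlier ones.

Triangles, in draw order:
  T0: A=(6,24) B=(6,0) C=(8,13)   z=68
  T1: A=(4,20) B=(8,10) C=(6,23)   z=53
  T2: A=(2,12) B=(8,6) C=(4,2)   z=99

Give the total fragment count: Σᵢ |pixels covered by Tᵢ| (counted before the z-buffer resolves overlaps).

T0:
  2·area = 48
  edge (6, 24)→(6, 0): d=(0,-24) inclusive
  edge (6, 0)→(8, 13): d=(2,13) inclusive
  edge (8, 13)→(6, 24): d=(-2,11) inclusive
    (3,3)@(7, 7): e=[24,1,23] → X
    (3,4)@(7, 9): e=[24,5,19] → X
    (3,5)@(7, 11): e=[24,9,15] → X
    (3,6)@(7, 13): e=[24,13,11] → X
    (3,7)@(7, 15): e=[24,17,7] → X
    (3,8)@(7, 17): e=[24,21,3] → X
    (3,9)@(7, 19): e=[24,25,-1] → .
  covered (6 px):
    . . . .
    . . . .
    . . . .
    . . . X
    . . . X
    . . . X
    . . . X
    . . . X
    . . . X
    . . . .
    . . . .
    . . . .
T1:
  2·area = 32
  edge (4, 20)→(8, 10): d=(4,-10) inclusive
  edge (8, 10)→(6, 23): d=(-2,13) inclusive
  edge (6, 23)→(4, 20): d=(-2,-3) inclusive
    (3,6)@(7, 13): e=[2,7,23] → X
    (3,7)@(7, 15): e=[10,3,19] → X
    (3,8)@(7, 17): e=[18,-1,15] → .
    (2,9)@(5, 19): e=[6,21,5] → X
    (3,9)@(7, 19): e=[26,-5,11] → .
    (2,10)@(5, 21): e=[14,17,1] → X
    (3,10)@(7, 21): e=[34,-9,7] → .
    (2,11)@(5, 23): e=[22,13,-3] → .
  covered (4 px):
    . . . .
    . . . .
    . . . .
    . . . .
    . . . .
    . . . .
    . . . X
    . . . X
    . . . .
    . . X .
    . . X .
    . . . .
T2:
  2·area = 48  (B↔C swapped to make it positive)
  edge (2, 12)→(4, 2): d=(2,-10) inclusive
  edge (4, 2)→(8, 6): d=(4,4) inclusive
  edge (8, 6)→(2, 12): d=(-6,6) inclusive
    (1,0)@(3, 1): e=[-12,0,60] → .  [on edge]
    (2,1)@(5, 3): e=[12,0,36] → X  [on edge]
    (3,1)@(7, 3): e=[32,-8,24] → .
    (2,2)@(5, 5): e=[16,8,24] → X
    (3,2)@(7, 5): e=[36,0,12] → X  [on edge]
    (1,3)@(3, 7): e=[0,24,24] → X  [on edge]
    (3,3)@(7, 7): e=[40,8,0] → X  [on edge]
    (1,4)@(3, 9): e=[4,32,12] → X
    (2,4)@(5, 9): e=[24,24,0] → X  [on edge]
    (3,4)@(7, 9): e=[44,16,-12] → .
    (1,5)@(3, 11): e=[8,40,0] → X  [on edge]
    (2,5)@(5, 11): e=[28,32,-12] → .
    (0,6)@(1, 13): e=[-8,56,0] → .  [on edge]
    (0,8)@(1, 17): e=[0,72,-24] → .  [on edge]
  covered (9 px):
    . . . .
    . . X .
    . . X X
    . X X X
    . X X .
    . X . .
    . . . .
    . . . .
    . . . .
    . . . .
    . . . .
    . . . .

Answer: 19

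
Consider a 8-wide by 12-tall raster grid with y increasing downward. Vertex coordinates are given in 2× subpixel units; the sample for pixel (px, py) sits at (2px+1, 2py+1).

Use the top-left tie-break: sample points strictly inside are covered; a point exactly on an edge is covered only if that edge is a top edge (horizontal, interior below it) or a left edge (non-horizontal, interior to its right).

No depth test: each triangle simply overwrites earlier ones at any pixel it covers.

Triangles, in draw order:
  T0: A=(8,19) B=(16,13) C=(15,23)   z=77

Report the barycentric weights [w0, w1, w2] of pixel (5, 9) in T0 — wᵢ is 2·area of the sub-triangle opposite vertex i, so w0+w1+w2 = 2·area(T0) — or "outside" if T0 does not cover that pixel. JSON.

T0:
  2·area = 74
  edge (8, 19)→(16, 13): d=(8,-6) top-left  bias=+0
  edge (16, 13)→(15, 23): d=(-1,10) right/bottom  bias=-1
  edge (15, 23)→(8, 19): d=(-7,-4) top-left  bias=+0
    (0,7)@(1, 15): e=[-74,148,0] → ·  [on edge]
    (7,7)@(15, 15): e=[10,8,56] → █
    (5,8)@(11, 17): e=[2,46,26] → █
    (6,8)@(13, 17): e=[14,26,34] → █
    (4,9)@(9, 19): e=[6,64,4] → █
    (4,10)@(9, 21): e=[22,62,-10] → ·
    (5,10)@(11, 21): e=[34,42,-2] → ·
    (6,10)@(13, 21): e=[46,22,6] → █
    (6,11)@(13, 23): e=[62,20,-8] → ·
    (7,11)@(15, 23): e=[74,0,0] → ·  [on edge]
  covered (10 px):
    · · · · · · · ·
    · · · · · · · ·
    · · · · · · · ·
    · · · · · · · ·
    · · · · · · · ·
    · · · · · · · ·
    · · · · · · · ·
    · · · · · · · █
    · · · · · █ █ █
    · · · · █ █ █ █
    · · · · · · █ █
    · · · · · · · ·

Answer: [44,12,18]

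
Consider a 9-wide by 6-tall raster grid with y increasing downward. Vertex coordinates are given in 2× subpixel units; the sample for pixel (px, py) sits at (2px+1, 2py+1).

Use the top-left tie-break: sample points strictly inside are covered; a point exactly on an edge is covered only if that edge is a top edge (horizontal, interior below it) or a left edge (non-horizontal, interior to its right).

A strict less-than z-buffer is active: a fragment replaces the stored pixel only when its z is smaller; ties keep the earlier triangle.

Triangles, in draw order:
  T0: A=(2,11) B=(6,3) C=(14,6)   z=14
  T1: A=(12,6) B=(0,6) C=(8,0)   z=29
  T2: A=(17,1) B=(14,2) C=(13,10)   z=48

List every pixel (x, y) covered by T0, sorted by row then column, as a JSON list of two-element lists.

T0:
  2·area = 76
  edge (2, 11)→(6, 3): d=(4,-8) top-left  bias=+0
  edge (6, 3)→(14, 6): d=(8,3) right/bottom  bias=-1
  edge (14, 6)→(2, 11): d=(-12,5) right/bottom  bias=-1
    (3,0)@(7, 1): e=[0,-19,95] → ·  [on edge]
    (2,2)@(5, 5): e=[0,19,57] → █  [on edge]
    (3,2)@(7, 5): e=[16,13,47] → █
    (4,2)@(9, 5): e=[32,7,37] → █
    (5,2)@(11, 5): e=[48,1,27] → █
    (6,2)@(13, 5): e=[64,-5,17] → ·
    (2,3)@(5, 7): e=[8,35,33] → █
    (6,3)@(13, 7): e=[72,11,-7] → ·
    (1,4)@(3, 9): e=[0,57,19] → █  [on edge]
    (3,4)@(7, 9): e=[32,45,-1] → ·
    (4,4)@(9, 9): e=[48,39,-11] → ·
    (5,4)@(11, 9): e=[64,33,-21] → ·
  covered (10 px):
    · · · · · · · · ·
    · · · · · · · · ·
    · · █ █ █ █ · · ·
    · · █ █ █ █ · · ·
    · █ █ · · · · · ·
    · · · · · · · · ·
T1:
  2·area = 72
  edge (12, 6)→(0, 6): d=(-12,0) right/bottom  bias=-1
  edge (0, 6)→(8, 0): d=(8,-6) top-left  bias=+0
  edge (8, 0)→(12, 6): d=(4,6) right/bottom  bias=-1
    (3,0)@(7, 1): e=[60,2,10] → █
    (4,0)@(9, 1): e=[60,14,-2] → ·
    (2,1)@(5, 3): e=[36,6,30] → █
    (4,1)@(9, 3): e=[36,30,6] → █
    (5,1)@(11, 3): e=[36,42,-6] → ·
    (1,2)@(3, 5): e=[12,10,50] → █
    (5,2)@(11, 5): e=[12,58,2] → █
    (6,2)@(13, 5): e=[12,70,-10] → ·
    (1,3)@(3, 7): e=[-12,26,58] → ·
    (2,3)@(5, 7): e=[-12,38,46] → ·
    (3,3)@(7, 7): e=[-12,50,34] → ·
    (4,3)@(9, 7): e=[-12,62,22] → ·
  covered (9 px):
    · · · █ · · · · ·
    · · █ █ █ · · · ·
    · █ █ █ █ █ · · ·
    · · · · · · · · ·
    · · · · · · · · ·
    · · · · · · · · ·
T2:
  2·area = 23  (B↔C swapped to make it positive)
  edge (17, 1)→(13, 10): d=(-4,9) right/bottom  bias=-1
  edge (13, 10)→(14, 2): d=(1,-8) top-left  bias=+0
  edge (14, 2)→(17, 1): d=(3,-1) top-left  bias=+0
    (8,0)@(17, 1): e=[0,23,0] → ·  [on edge]
    (5,1)@(11, 3): e=[46,-23,0] → ·  [on edge]
    (7,1)@(15, 3): e=[10,9,4] → █
    (8,1)@(17, 3): e=[-8,25,6] → ·
    (2,2)@(5, 5): e=[92,-69,0] → ·  [on edge]
    (7,2)@(15, 5): e=[2,11,10] → █
    (8,2)@(17, 5): e=[-16,27,12] → ·
    (7,3)@(15, 7): e=[-6,13,16] → ·
  covered (2 px):
    · · · · · · · · ·
    · · · · · · · █ ·
    · · · · · · · █ ·
    · · · · · · · · ·
    · · · · · · · · ·
    · · · · · · · · ·

Final: [[2,2],[3,2],[4,2],[5,2],[2,3],[3,3],[4,3],[5,3],[1,4],[2,4]]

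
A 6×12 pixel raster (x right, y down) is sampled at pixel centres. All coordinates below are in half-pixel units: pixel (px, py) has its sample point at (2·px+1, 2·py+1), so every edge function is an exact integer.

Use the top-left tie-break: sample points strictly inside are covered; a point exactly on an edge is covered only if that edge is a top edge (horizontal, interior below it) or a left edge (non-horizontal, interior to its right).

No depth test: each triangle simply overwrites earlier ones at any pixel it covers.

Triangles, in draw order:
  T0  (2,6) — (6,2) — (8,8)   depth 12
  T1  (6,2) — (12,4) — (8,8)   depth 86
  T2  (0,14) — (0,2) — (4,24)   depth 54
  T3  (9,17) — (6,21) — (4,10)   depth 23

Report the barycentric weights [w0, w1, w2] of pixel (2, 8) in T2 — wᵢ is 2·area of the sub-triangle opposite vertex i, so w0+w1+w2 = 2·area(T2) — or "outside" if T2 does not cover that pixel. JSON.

T0:
  2·area = 32
  edge (2, 6)→(6, 2): d=(4,-4) top-left  bias=+0
  edge (6, 2)→(8, 8): d=(2,6) right/bottom  bias=-1
  edge (8, 8)→(2, 6): d=(-6,-2) top-left  bias=+0
    (3,0)@(7, 1): e=[0,-8,40] → ·  [on edge]
    (2,1)@(5, 3): e=[0,8,24] → █  [on edge]
    (3,1)@(7, 3): e=[8,-4,28] → ·
    (1,2)@(3, 5): e=[0,24,8] → █  [on edge]
    (3,2)@(7, 5): e=[16,0,16] → ·  [on edge]
    (0,3)@(1, 7): e=[0,40,-8] → ·  [on edge]
    (1,3)@(3, 7): e=[8,28,-4] → ·
    (2,3)@(5, 7): e=[16,16,0] → █  [on edge]
    (3,3)@(7, 7): e=[24,4,4] → █
    (4,3)@(9, 7): e=[32,-8,8] → ·
    (2,4)@(5, 9): e=[24,20,-12] → ·
    (3,4)@(7, 9): e=[32,8,-8] → ·
    (5,4)@(11, 9): e=[48,-16,0] → ·  [on edge]
    (4,5)@(9, 11): e=[48,0,-16] → ·  [on edge]
    (5,8)@(11, 17): e=[80,0,-48] → ·  [on edge]
  covered (5 px):
    · · · · · ·
    · · █ · · ·
    · █ █ · · ·
    · · █ █ · ·
    · · · · · ·
    · · · · · ·
    · · · · · ·
    · · · · · ·
    · · · · · ·
    · · · · · ·
    · · · · · ·
    · · · · · ·
T1:
  2·area = 32
  edge (6, 2)→(12, 4): d=(6,2) right/bottom  bias=-1
  edge (12, 4)→(8, 8): d=(-4,4) right/bottom  bias=-1
  edge (8, 8)→(6, 2): d=(-2,-6) top-left  bias=+0
    (1,0)@(3, 1): e=[0,48,-16] → ·  [on edge]
    (3,1)@(7, 3): e=[4,24,4] → █
    (4,1)@(9, 3): e=[0,16,16] → ·  [on edge]
    (3,2)@(7, 5): e=[16,16,0] → █  [on edge]
    (4,2)@(9, 5): e=[12,8,12] → █
    (5,2)@(11, 5): e=[8,0,24] → ·  [on edge]
    (3,3)@(7, 7): e=[28,8,-4] → ·
    (4,3)@(9, 7): e=[24,0,8] → ·  [on edge]
    (3,4)@(7, 9): e=[40,0,-8] → ·  [on edge]
    (2,5)@(5, 11): e=[56,0,-24] → ·  [on edge]
    (4,5)@(9, 11): e=[48,-16,0] → ·  [on edge]
    (1,6)@(3, 13): e=[72,0,-40] → ·  [on edge]
    (0,7)@(1, 15): e=[88,0,-56] → ·  [on edge]
    (5,8)@(11, 17): e=[80,-48,0] → ·  [on edge]
  covered (3 px):
    · · · · · ·
    · · · █ · ·
    · · · █ █ ·
    · · · · · ·
    · · · · · ·
    · · · · · ·
    · · · · · ·
    · · · · · ·
    · · · · · ·
    · · · · · ·
    · · · · · ·
    · · · · · ·
T2:
  2·area = 48
  edge (0, 14)→(0, 2): d=(0,-12) top-left  bias=+0
  edge (0, 2)→(4, 24): d=(4,22) right/bottom  bias=-1
  edge (4, 24)→(0, 14): d=(-4,-10) top-left  bias=+0
    (0,4)@(1, 9): e=[12,6,30] → █
    (1,4)@(3, 9): e=[36,-38,50] → ·
    (0,5)@(1, 11): e=[12,14,22] → █
    (1,5)@(3, 11): e=[36,-30,42] → ·
    (0,6)@(1, 13): e=[12,22,14] → █
    (1,6)@(3, 13): e=[36,-22,34] → ·
    (0,7)@(1, 15): e=[12,30,6] → █
    (1,7)@(3, 15): e=[36,-14,26] → ·
    (0,8)@(1, 17): e=[12,38,-2] → ·
    (1,9)@(3, 19): e=[36,2,10] → █
    (2,9)@(5, 19): e=[60,-42,30] → ·
    (1,10)@(3, 21): e=[36,10,2] → █
  covered (6 px):
    · · · · · ·
    · · · · · ·
    · · · · · ·
    · · · · · ·
    █ · · · · ·
    █ · · · · ·
    █ · · · · ·
    █ · · · · ·
    · · · · · ·
    · █ · · · ·
    · █ · · · ·
    · · · · · ·
T3:
  2·area = 41
  edge (9, 17)→(6, 21): d=(-3,4) right/bottom  bias=-1
  edge (6, 21)→(4, 10): d=(-2,-11) top-left  bias=+0
  edge (4, 10)→(9, 17): d=(5,7) right/bottom  bias=-1
    (2,6)@(5, 13): e=[28,5,8] → █
    (3,6)@(7, 13): e=[20,27,-6] → ·
    (2,7)@(5, 15): e=[22,1,18] → █
    (3,7)@(7, 15): e=[14,23,4] → █
    (4,7)@(9, 15): e=[6,45,-10] → ·
    (2,8)@(5, 17): e=[16,-3,28] → ·
    (3,8)@(7, 17): e=[8,19,14] → █
    (4,8)@(9, 17): e=[0,41,0] → ·  [on edge]
    (3,9)@(7, 19): e=[2,15,24] → █
    (4,9)@(9, 19): e=[-6,37,10] → ·
    (3,10)@(7, 21): e=[-4,11,34] → ·
  covered (5 px):
    · · · · · ·
    · · · · · ·
    · · · · · ·
    · · · · · ·
    · · · · · ·
    · · · · · ·
    · · █ · · ·
    · · █ █ · ·
    · · · █ · ·
    · · · █ · ·
    · · · · · ·
    · · · · · ·

Answer: "outside"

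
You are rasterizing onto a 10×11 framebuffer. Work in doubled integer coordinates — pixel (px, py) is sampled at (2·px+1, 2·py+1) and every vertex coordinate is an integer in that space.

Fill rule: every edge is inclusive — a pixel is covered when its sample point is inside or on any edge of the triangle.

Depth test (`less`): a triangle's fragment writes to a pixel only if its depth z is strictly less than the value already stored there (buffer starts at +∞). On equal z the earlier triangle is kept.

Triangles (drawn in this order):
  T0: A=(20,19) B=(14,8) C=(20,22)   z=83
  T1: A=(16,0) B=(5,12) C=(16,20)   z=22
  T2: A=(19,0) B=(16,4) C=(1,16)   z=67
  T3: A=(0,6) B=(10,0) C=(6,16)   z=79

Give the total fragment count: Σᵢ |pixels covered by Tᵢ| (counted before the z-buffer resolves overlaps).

T0:
  2·area = 18  (B↔C swapped to make it positive)
  edge (20, 19)→(20, 22): d=(0,3) inclusive
  edge (20, 22)→(14, 8): d=(-6,-14) inclusive
  edge (14, 8)→(20, 19): d=(6,11) inclusive
    (5,0)@(11, 1): e=[27,0,-9] → .  [on edge]
    (8,7)@(17, 15): e=[9,0,9] → X  [on edge]
    (9,7)@(19, 15): e=[3,28,-13] → .
    (8,8)@(17, 17): e=[9,-12,21] → .
    (9,9)@(19, 19): e=[3,4,11] → X
    (9,10)@(19, 21): e=[3,-8,23] → .
  covered (2 px):
    . . . . . . . . . .
    . . . . . . . . . .
    . . . . . . . . . .
    . . . . . . . . . .
    . . . . . . . . . .
    . . . . . . . . . .
    . . . . . . . . . .
    . . . . . . . . X .
    . . . . . . . . . .
    . . . . . . . . . X
    . . . . . . . . . .
T1:
  2·area = 220  (B↔C swapped to make it positive)
  edge (16, 0)→(16, 20): d=(0,20) inclusive
  edge (16, 20)→(5, 12): d=(-11,-8) inclusive
  edge (5, 12)→(16, 0): d=(11,-12) inclusive
    (7,1)@(15, 3): e=[20,179,21] → X
    (8,1)@(17, 3): e=[-20,195,45] → .
    (6,2)@(13, 5): e=[60,141,19] → X
    (8,2)@(17, 5): e=[-20,173,67] → .
    (5,3)@(11, 7): e=[100,103,17] → X
    (8,3)@(17, 7): e=[-20,151,89] → .
    (4,4)@(9, 9): e=[140,65,15] → X
    (8,4)@(17, 9): e=[-20,129,111] → .
    (3,5)@(7, 11): e=[180,27,13] → X
    (8,5)@(17, 11): e=[-20,107,133] → .
    (3,6)@(7, 13): e=[180,5,35] → X
    (8,6)@(17, 13): e=[-20,85,155] → .
  covered (26 px):
    . . . . . . . . . .
    . . . . . . . X . .
    . . . . . . X X . .
    . . . . . X X X . .
    . . . . X X X X . .
    . . . X X X X X . .
    . . . X X X X X . .
    . . . . . X X X . .
    . . . . . . X X . .
    . . . . . . . X . .
    . . . . . . . . . .
T2:
  2·area = 24
  edge (19, 0)→(16, 4): d=(-3,4) inclusive
  edge (16, 4)→(1, 16): d=(-15,12) inclusive
  edge (1, 16)→(19, 0): d=(18,-16) inclusive
    (4,4)@(9, 9): e=[13,9,2] → X
    (5,4)@(11, 9): e=[5,-15,34] → .
    (3,5)@(7, 11): e=[15,3,6] → X
    (4,5)@(9, 11): e=[7,-21,38] → .
    (3,6)@(7, 13): e=[9,-27,42] → .
  covered (2 px):
    . . . . . . . . . .
    . . . . . . . . . .
    . . . . . . . . . .
    . . . . . . . . . .
    . . . . X . . . . .
    . . . X . . . . . .
    . . . . . . . . . .
    . . . . . . . . . .
    . . . . . . . . . .
    . . . . . . . . . .
    . . . . . . . . . .
T3:
  2·area = 136
  edge (0, 6)→(10, 0): d=(10,-6) inclusive
  edge (10, 0)→(6, 16): d=(-4,16) inclusive
  edge (6, 16)→(0, 6): d=(-6,-10) inclusive
    (4,0)@(9, 1): e=[4,12,120] → X
    (5,0)@(11, 1): e=[16,-20,140] → .
    (2,1)@(5, 3): e=[0,68,68] → X  [on edge]
    (3,1)@(7, 3): e=[12,36,88] → X
    (5,1)@(11, 3): e=[36,-28,128] → .
    (1,2)@(3, 5): e=[8,92,36] → X
    (4,2)@(9, 5): e=[44,-4,96] → .
    (0,3)@(1, 7): e=[16,116,4] → X
    (4,3)@(9, 7): e=[64,-12,84] → .
    (0,4)@(1, 9): e=[36,108,-8] → .
    (1,4)@(3, 9): e=[48,76,12] → X
    (4,4)@(9, 9): e=[84,-20,72] → .
    (1,5)@(3, 11): e=[68,68,0] → X  [on edge]
    (4,10)@(9, 21): e=[204,-68,0] → .  [on edge]
  covered (18 px):
    . . . . X . . . . .
    . . X X X . . . . .
    . X X X . . . . . .
    X X X X . . . . . .
    . X X X . . . . . .
    . X X X . . . . . .
    . . X . . . . . . .
    . . . . . . . . . .
    . . . . . . . . . .
    . . . . . . . . . .
    . . . . . . . . . .

Result: 48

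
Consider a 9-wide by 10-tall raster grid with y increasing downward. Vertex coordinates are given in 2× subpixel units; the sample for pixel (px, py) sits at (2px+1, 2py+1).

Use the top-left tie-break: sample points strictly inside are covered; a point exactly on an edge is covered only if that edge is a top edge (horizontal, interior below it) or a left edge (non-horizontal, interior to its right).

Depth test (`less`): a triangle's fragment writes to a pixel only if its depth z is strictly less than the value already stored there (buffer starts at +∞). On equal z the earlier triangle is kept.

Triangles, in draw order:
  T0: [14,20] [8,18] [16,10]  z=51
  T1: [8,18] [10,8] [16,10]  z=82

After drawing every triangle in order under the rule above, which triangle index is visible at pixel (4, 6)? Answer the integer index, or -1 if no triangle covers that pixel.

T0:
  2·area = 64
  edge (14, 20)→(8, 18): d=(-6,-2) top-left  bias=+0
  edge (8, 18)→(16, 10): d=(8,-8) top-left  bias=+0
  edge (16, 10)→(14, 20): d=(-2,10) right/bottom  bias=-1
    (8,2)@(17, 5): e=[96,-32,0] → ·  [on edge]
    (8,4)@(17, 9): e=[72,0,-8] → ·  [on edge]
    (7,5)@(15, 11): e=[56,0,8] → █  [on edge]
    (8,5)@(17, 11): e=[60,16,-12] → ·
    (6,6)@(13, 13): e=[40,0,24] → █  [on edge]
    (8,6)@(17, 13): e=[48,32,-16] → ·
    (5,7)@(11, 15): e=[24,0,40] → █  [on edge]
    (7,7)@(15, 15): e=[32,32,0] → ·  [on edge]
    (2,8)@(5, 17): e=[0,-32,96] → ·  [on edge]
    (4,8)@(9, 17): e=[8,0,56] → █  [on edge]
    (7,8)@(15, 17): e=[20,48,-4] → ·
    (3,9)@(7, 19): e=[-8,0,72] → ·  [on edge]
    (5,9)@(11, 19): e=[0,32,32] → █  [on edge]
  covered (10 px):
    · · · · · · · · ·
    · · · · · · · · ·
    · · · · · · · · ·
    · · · · · · · · ·
    · · · · · · · · ·
    · · · · · · · █ ·
    · · · · · · █ █ ·
    · · · · · █ █ · ·
    · · · · █ █ █ · ·
    · · · · · █ █ · ·
T1:
  2·area = 64
  edge (8, 18)→(10, 8): d=(2,-10) top-left  bias=+0
  edge (10, 8)→(16, 10): d=(6,2) right/bottom  bias=-1
  edge (16, 10)→(8, 18): d=(-8,8) right/bottom  bias=-1
    (5,1)@(11, 3): e=[0,-32,96] → ·  [on edge]
    (0,2)@(1, 5): e=[-96,0,160] → ·  [on edge]
    (3,3)@(7, 7): e=[-32,0,96] → ·  [on edge]
    (5,4)@(11, 9): e=[12,4,48] → █
    (6,4)@(13, 9): e=[32,0,32] → ·  [on edge]
    (8,4)@(17, 9): e=[72,-8,0] → ·  [on edge]
    (5,5)@(11, 11): e=[16,16,32] → █
    (6,5)@(13, 11): e=[36,12,16] → █
    (7,5)@(15, 11): e=[56,8,0] → ·  [on edge]
    (4,6)@(9, 13): e=[0,32,32] → █  [on edge]
    (6,6)@(13, 13): e=[40,24,0] → ·  [on edge]
    (4,7)@(9, 15): e=[4,44,16] → █
    (5,7)@(11, 15): e=[24,40,0] → ·  [on edge]
    (4,8)@(9, 17): e=[8,56,0] → ·  [on edge]
    (3,9)@(7, 19): e=[-8,72,0] → ·  [on edge]
  covered (6 px):
    · · · · · · · · ·
    · · · · · · · · ·
    · · · · · · · · ·
    · · · · · · · · ·
    · · · · · █ · · ·
    · · · · · █ █ · ·
    · · · · █ █ · · ·
    · · · · █ · · · ·
    · · · · · · · · ·
    · · · · · · · · ·

Z-buffer (winner per pixel, '.' = empty):
  . . . . . . . . .
  . . . . . . . . .
  . . . . . . . . .
  . . . . . . . . .
  . . . . . 1 . . .
  . . . . . 1 1 0 .
  . . . . 1 1 0 0 .
  . . . . 1 0 0 . .
  . . . . 0 0 0 . .
  . . . . . 0 0 . .

Answer: 1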